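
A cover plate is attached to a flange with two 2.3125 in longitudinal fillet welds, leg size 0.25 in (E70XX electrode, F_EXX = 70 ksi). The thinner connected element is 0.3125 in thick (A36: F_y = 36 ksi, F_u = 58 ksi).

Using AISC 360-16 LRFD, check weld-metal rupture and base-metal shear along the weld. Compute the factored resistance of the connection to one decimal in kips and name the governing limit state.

Weld metal: throat = 0.707×0.25 = 0.17675 in, L = 2×2.3125 = 4.625 in. φR_n = 0.75 × 0.6 × 70 × 0.17675 × 4.625 = 25.8 kips.
Base metal shear (0.3125 in plate): yield φR_n = 1.0×0.6×36×0.3125×4.625 = 31.2 kips; rupture φR_n = 0.75×0.6×58×0.3125×4.625 = 37.7 kips; take 31.2 kips (yield).
Governing: min(25.8, 31.2) = 25.8 kips → weld metal.

25.8 kips (weld metal governs)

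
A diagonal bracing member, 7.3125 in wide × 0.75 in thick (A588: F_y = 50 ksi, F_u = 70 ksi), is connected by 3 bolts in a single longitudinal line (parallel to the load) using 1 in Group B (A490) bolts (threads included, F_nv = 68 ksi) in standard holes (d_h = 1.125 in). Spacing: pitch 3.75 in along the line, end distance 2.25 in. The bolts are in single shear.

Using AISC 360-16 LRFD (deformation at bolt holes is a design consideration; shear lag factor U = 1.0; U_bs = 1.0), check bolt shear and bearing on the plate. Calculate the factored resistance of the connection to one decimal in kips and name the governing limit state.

Bolt shear: A_b = π(1)²/4 = 0.7854 in². φR_n = 0.75 × 68 × 0.7854 × 3 × 1 = 120.2 kips.
Bearing (0.75 in plate, F_u = 70 ksi): end bolts L_c = 2.25 − 1.125/2 = 1.6875, R_n = min(1.2×1.6875×0.75×70, 2.4×1×0.75×70) = 106.31 kips/bolt; interior L_c = 3.75 − 1.125 = 2.625, R_n = 126 kips/bolt. φR_n = 0.75 × (1×106.31 + 2×126) = 268.7 kips.
Governing: min(120.2, 268.7) = 120.2 kips → bolt shear.

120.2 kips (bolt shear governs)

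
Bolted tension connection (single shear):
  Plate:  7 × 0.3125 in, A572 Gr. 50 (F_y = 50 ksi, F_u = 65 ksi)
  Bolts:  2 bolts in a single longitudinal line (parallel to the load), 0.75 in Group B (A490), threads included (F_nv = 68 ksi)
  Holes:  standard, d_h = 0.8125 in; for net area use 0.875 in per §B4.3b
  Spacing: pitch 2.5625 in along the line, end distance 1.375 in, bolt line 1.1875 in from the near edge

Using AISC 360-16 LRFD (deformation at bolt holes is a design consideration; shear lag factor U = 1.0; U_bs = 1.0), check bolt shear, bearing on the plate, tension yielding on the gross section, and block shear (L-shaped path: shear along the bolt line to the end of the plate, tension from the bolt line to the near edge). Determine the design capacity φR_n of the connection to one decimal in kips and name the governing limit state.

Bolt shear: A_b = π(0.75)²/4 = 0.44179 in². φR_n = 0.75 × 68 × 0.44179 × 2 × 1 = 45.1 kips.
Bearing (0.3125 in plate, F_u = 65 ksi): end bolts L_c = 1.375 − 0.8125/2 = 0.96875, R_n = min(1.2×0.96875×0.3125×65, 2.4×0.75×0.3125×65) = 23.613 kips/bolt; interior L_c = 2.5625 − 0.8125 = 1.75, R_n = 36.563 kips/bolt. φR_n = 0.75 × (1×23.613 + 1×36.563) = 45.1 kips.
Tension yield (gross): A_g = 7×0.3125 = 2.1875 in². φR_n = 0.90 × 50 × 2.1875 = 98.4 kips.
Block shear: shear path 1×[1.375+1×2.5625] = 1×3.9375 in, A_gv = 1.2305, A_nv = 1×(3.9375 − 1.5×0.875)×0.3125 = 0.82031 in²; tension to near edge: (1.1875 − 0.5×0.875)×0.3125 = 0.23438 in². R_n = min(0.6×65×0.82031, 0.6×50×1.2305) + 1.0×65×0.23438 = min(31.992, 36.915) + 15.235 = 47.227 kips. φR_n = 0.75 × 47.227 = 35.4 kips.
Governing: min(45.1, 45.1, 98.4, 35.4) = 35.4 kips → block shear.

35.4 kips (block shear governs)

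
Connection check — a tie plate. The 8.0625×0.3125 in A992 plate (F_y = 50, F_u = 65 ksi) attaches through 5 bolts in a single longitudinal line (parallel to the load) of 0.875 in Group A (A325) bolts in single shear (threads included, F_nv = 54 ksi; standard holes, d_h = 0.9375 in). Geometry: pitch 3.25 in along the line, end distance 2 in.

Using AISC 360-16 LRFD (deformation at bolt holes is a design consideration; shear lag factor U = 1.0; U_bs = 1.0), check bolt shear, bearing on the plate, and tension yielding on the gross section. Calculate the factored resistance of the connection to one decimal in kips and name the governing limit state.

Bolt shear: A_b = π(0.875)²/4 = 0.60132 in². φR_n = 0.75 × 54 × 0.60132 × 5 × 1 = 121.8 kips.
Bearing (0.3125 in plate, F_u = 65 ksi): end bolts L_c = 2 − 0.9375/2 = 1.53125, R_n = min(1.2×1.53125×0.3125×65, 2.4×0.875×0.3125×65) = 37.324 kips/bolt; interior L_c = 3.25 − 0.9375 = 2.3125, R_n = 42.656 kips/bolt. φR_n = 0.75 × (1×37.324 + 4×42.656) = 156.0 kips.
Tension yield (gross): A_g = 8.0625×0.3125 = 2.5195 in². φR_n = 0.90 × 50 × 2.5195 = 113.4 kips.
Governing: min(121.8, 156.0, 113.4) = 113.4 kips → gross-section yield.

113.4 kips (gross-section yield governs)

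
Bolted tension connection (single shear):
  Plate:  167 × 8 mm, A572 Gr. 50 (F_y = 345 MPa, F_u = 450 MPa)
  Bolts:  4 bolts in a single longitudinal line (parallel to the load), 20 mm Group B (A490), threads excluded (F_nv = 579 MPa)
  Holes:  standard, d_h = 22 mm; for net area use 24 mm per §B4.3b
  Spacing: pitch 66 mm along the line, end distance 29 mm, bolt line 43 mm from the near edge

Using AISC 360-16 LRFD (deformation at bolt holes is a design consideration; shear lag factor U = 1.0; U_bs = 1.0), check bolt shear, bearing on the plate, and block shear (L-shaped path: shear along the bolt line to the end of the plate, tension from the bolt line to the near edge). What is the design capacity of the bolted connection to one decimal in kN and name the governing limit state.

315.4 kN (block shear governs)

Bolt shear: A_b = π(20)²/4 = 314.16 mm². φR_n = 0.75 × 579 × 314.16 × 4 × 1 = 545.7 kN.
Bearing (8 mm plate, F_u = 450 MPa): end bolts L_c = 29 − 22/2 = 18, R_n = min(1.2×18×8×450, 2.4×20×8×450) = 77.76 kN/bolt; interior L_c = 66 − 22 = 44, R_n = 172.8 kN/bolt. φR_n = 0.75 × (1×77.76 + 3×172.8) = 447.1 kN.
Block shear: shear path 1×[29+3×66] = 1×227 mm, A_gv = 1816, A_nv = 1×(227 − 3.5×24)×8 = 1144 mm²; tension to near edge: (43 − 0.5×24)×8 = 248 mm². R_n = min(0.6×450×1144, 0.6×345×1816) + 1.0×450×248 = min(308.88, 375.91) + 111.6 = 420.48 kN. φR_n = 0.75 × 420.48 = 315.4 kN.
Governing: min(545.7, 447.1, 315.4) = 315.4 kN → block shear.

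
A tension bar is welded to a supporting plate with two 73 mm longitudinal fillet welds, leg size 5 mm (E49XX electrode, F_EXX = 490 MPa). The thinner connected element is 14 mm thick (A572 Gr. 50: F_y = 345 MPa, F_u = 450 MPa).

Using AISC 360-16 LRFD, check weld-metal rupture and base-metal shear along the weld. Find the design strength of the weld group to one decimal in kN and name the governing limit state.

113.8 kN (weld metal governs)

Weld metal: throat = 0.707×5 = 3.535 mm, L = 2×73 = 146 mm. φR_n = 0.75 × 0.6 × 490 × 3.535 × 146 = 113.8 kN.
Base metal shear (14 mm plate): yield φR_n = 1.0×0.6×345×14×146 = 423.1 kN; rupture φR_n = 0.75×0.6×450×14×146 = 413.9 kN; take 413.9 kN (rupture).
Governing: min(113.8, 413.9) = 113.8 kN → weld metal.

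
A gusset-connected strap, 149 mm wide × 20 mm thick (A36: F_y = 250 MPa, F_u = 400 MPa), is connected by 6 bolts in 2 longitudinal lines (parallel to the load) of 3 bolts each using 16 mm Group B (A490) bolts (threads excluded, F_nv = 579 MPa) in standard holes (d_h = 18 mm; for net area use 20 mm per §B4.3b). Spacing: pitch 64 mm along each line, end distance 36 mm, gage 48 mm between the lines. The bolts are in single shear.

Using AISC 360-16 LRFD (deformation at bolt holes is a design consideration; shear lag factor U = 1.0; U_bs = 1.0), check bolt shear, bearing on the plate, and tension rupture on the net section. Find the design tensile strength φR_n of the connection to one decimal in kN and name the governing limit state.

Bolt shear: A_b = π(16)²/4 = 201.06 mm². φR_n = 0.75 × 579 × 201.06 × 6 × 1 = 523.9 kN.
Bearing (20 mm plate, F_u = 400 MPa): end bolts L_c = 36 − 18/2 = 27, R_n = min(1.2×27×20×400, 2.4×16×20×400) = 259.2 kN/bolt; interior L_c = 64 − 18 = 46, R_n = 307.2 kN/bolt. φR_n = 0.75 × (2×259.2 + 4×307.2) = 1310.4 kN.
Tension rupture (net): A_n = (149 − 2×20)×20 = 2180 mm² (U = 1.0, A_e = A_n). φR_n = 0.75 × 400 × 2180 = 654.0 kN.
Governing: min(523.9, 1310.4, 654.0) = 523.9 kN → bolt shear.

523.9 kN (bolt shear governs)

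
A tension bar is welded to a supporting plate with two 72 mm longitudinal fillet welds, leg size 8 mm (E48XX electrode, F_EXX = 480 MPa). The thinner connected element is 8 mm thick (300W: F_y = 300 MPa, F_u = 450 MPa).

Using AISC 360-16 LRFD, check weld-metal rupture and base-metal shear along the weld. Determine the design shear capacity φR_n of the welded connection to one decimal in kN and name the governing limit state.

175.9 kN (weld metal governs)

Weld metal: throat = 0.707×8 = 5.656 mm, L = 2×72 = 144 mm. φR_n = 0.75 × 0.6 × 480 × 5.656 × 144 = 175.9 kN.
Base metal shear (8 mm plate): yield φR_n = 1.0×0.6×300×8×144 = 207.4 kN; rupture φR_n = 0.75×0.6×450×8×144 = 233.3 kN; take 207.4 kN (yield).
Governing: min(175.9, 207.4) = 175.9 kN → weld metal.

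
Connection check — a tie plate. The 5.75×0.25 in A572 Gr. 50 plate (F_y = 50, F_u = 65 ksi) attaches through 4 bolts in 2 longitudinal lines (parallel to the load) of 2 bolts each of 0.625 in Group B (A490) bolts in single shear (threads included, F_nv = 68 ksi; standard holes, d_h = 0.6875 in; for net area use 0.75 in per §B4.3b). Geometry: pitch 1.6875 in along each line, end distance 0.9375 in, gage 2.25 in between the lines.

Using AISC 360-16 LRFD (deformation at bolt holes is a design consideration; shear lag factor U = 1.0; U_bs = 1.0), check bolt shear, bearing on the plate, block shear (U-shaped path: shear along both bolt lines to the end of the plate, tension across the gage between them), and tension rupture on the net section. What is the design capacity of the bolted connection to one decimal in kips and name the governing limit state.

40.2 kips (block shear governs)

Bolt shear: A_b = π(0.625)²/4 = 0.3068 in². φR_n = 0.75 × 68 × 0.3068 × 4 × 1 = 62.6 kips.
Bearing (0.25 in plate, F_u = 65 ksi): end bolts L_c = 0.9375 − 0.6875/2 = 0.59375, R_n = min(1.2×0.59375×0.25×65, 2.4×0.625×0.25×65) = 11.578 kips/bolt; interior L_c = 1.6875 − 0.6875 = 1, R_n = 19.5 kips/bolt. φR_n = 0.75 × (2×11.578 + 2×19.5) = 46.6 kips.
Block shear: shear path 2×[0.9375+1×1.6875] = 2×2.625 in, A_gv = 1.3125, A_nv = 2×(2.625 − 1.5×0.75)×0.25 = 0.75 in²; tension across gage: (2.25 − 1×0.75)×0.25 = 0.375 in². R_n = min(0.6×65×0.75, 0.6×50×1.3125) + 1.0×65×0.375 = min(29.25, 39.375) + 24.375 = 53.625 kips. φR_n = 0.75 × 53.625 = 40.2 kips.
Tension rupture (net): A_n = (5.75 − 2×0.75)×0.25 = 1.0625 in² (U = 1.0, A_e = A_n). φR_n = 0.75 × 65 × 1.0625 = 51.8 kips.
Governing: min(62.6, 46.6, 40.2, 51.8) = 40.2 kips → block shear.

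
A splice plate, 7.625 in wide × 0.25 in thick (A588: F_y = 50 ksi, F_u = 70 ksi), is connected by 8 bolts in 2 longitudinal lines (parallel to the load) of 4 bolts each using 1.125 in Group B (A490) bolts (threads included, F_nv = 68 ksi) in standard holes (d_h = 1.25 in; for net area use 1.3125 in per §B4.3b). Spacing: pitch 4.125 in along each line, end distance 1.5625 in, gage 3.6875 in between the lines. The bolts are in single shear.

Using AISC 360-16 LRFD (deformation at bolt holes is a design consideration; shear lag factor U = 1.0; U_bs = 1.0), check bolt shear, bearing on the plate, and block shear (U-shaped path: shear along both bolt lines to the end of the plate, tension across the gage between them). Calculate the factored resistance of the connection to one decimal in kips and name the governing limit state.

Bolt shear: A_b = π(1.125)²/4 = 0.99402 in². φR_n = 0.75 × 68 × 0.99402 × 8 × 1 = 405.6 kips.
Bearing (0.25 in plate, F_u = 70 ksi): end bolts L_c = 1.5625 − 1.25/2 = 0.9375, R_n = min(1.2×0.9375×0.25×70, 2.4×1.125×0.25×70) = 19.688 kips/bolt; interior L_c = 4.125 − 1.25 = 2.875, R_n = 47.25 kips/bolt. φR_n = 0.75 × (2×19.688 + 6×47.25) = 242.2 kips.
Block shear: shear path 2×[1.5625+3×4.125] = 2×13.9375 in, A_gv = 6.9688, A_nv = 2×(13.9375 − 3.5×1.3125)×0.25 = 4.6719 in²; tension across gage: (3.6875 − 1×1.3125)×0.25 = 0.59375 in². R_n = min(0.6×70×4.6719, 0.6×50×6.9688) + 1.0×70×0.59375 = min(196.22, 209.06) + 41.563 = 237.78 kips. φR_n = 0.75 × 237.78 = 178.3 kips.
Governing: min(405.6, 242.2, 178.3) = 178.3 kips → block shear.

178.3 kips (block shear governs)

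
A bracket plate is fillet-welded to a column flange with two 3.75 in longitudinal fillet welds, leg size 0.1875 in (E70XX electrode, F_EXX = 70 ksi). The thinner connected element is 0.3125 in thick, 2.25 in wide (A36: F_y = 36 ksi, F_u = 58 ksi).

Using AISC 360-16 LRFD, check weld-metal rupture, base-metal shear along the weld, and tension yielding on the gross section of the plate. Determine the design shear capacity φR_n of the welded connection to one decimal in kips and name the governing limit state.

22.8 kips (gross-section yield governs)

Weld metal: throat = 0.707×0.1875 = 0.13256 in, L = 2×3.75 = 7.5 in. φR_n = 0.75 × 0.6 × 70 × 0.13256 × 7.5 = 31.3 kips.
Base metal shear (0.3125 in plate): yield φR_n = 1.0×0.6×36×0.3125×7.5 = 50.6 kips; rupture φR_n = 0.75×0.6×58×0.3125×7.5 = 61.2 kips; take 50.6 kips (yield).
Tension yield (gross): A_g = 2.25×0.3125 = 0.70313 in². φR_n = 0.90 × 36 × 0.70313 = 22.8 kips.
Governing: min(31.3, 50.6, 22.8) = 22.8 kips → gross-section yield.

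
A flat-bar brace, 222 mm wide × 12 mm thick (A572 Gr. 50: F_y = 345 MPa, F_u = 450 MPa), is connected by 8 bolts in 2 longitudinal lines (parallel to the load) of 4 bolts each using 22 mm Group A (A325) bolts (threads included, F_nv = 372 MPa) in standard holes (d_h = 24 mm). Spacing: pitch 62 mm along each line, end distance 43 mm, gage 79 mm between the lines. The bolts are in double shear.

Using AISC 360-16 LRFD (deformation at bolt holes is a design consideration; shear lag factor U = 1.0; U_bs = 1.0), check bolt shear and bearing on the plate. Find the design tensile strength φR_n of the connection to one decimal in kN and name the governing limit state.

1409.4 kN (bearing governs)

Bolt shear: A_b = π(22)²/4 = 380.13 mm². φR_n = 0.75 × 372 × 380.13 × 8 × 2 = 1696.9 kN.
Bearing (12 mm plate, F_u = 450 MPa): end bolts L_c = 43 − 24/2 = 31, R_n = min(1.2×31×12×450, 2.4×22×12×450) = 200.88 kN/bolt; interior L_c = 62 − 24 = 38, R_n = 246.24 kN/bolt. φR_n = 0.75 × (2×200.88 + 6×246.24) = 1409.4 kN.
Governing: min(1696.9, 1409.4) = 1409.4 kN → bearing.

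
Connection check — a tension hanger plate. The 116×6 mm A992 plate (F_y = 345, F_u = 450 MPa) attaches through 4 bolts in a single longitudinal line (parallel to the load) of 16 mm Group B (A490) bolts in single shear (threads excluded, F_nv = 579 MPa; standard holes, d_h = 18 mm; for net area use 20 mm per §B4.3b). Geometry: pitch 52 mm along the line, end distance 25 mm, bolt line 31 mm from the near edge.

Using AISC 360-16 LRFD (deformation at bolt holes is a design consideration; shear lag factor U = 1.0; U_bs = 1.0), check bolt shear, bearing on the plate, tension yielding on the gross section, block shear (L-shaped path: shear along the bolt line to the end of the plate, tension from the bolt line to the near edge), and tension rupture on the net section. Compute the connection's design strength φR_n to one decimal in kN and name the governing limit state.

177.4 kN (block shear governs)

Bolt shear: A_b = π(16)²/4 = 201.06 mm². φR_n = 0.75 × 579 × 201.06 × 4 × 1 = 349.2 kN.
Bearing (6 mm plate, F_u = 450 MPa): end bolts L_c = 25 − 18/2 = 16, R_n = min(1.2×16×6×450, 2.4×16×6×450) = 51.84 kN/bolt; interior L_c = 52 − 18 = 34, R_n = 103.68 kN/bolt. φR_n = 0.75 × (1×51.84 + 3×103.68) = 272.2 kN.
Tension yield (gross): A_g = 116×6 = 696 mm². φR_n = 0.90 × 345 × 696 = 216.1 kN.
Block shear: shear path 1×[25+3×52] = 1×181 mm, A_gv = 1086, A_nv = 1×(181 − 3.5×20)×6 = 666 mm²; tension to near edge: (31 − 0.5×20)×6 = 126 mm². R_n = min(0.6×450×666, 0.6×345×1086) + 1.0×450×126 = min(179.82, 224.8) + 56.7 = 236.52 kN. φR_n = 0.75 × 236.52 = 177.4 kN.
Tension rupture (net): A_n = (116 − 1×20)×6 = 576 mm² (U = 1.0, A_e = A_n). φR_n = 0.75 × 450 × 576 = 194.4 kN.
Governing: min(349.2, 272.2, 216.1, 177.4, 194.4) = 177.4 kN → block shear.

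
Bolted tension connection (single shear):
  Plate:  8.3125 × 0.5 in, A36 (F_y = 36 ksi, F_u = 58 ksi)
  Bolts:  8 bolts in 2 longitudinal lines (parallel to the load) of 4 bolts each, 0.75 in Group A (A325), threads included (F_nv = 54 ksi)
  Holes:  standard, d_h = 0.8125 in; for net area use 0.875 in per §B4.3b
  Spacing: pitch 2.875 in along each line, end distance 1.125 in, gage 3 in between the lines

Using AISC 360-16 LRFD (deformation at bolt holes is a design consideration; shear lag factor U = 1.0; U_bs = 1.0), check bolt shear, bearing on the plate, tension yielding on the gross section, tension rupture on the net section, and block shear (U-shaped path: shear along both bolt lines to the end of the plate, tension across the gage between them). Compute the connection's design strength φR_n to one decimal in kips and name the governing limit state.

134.7 kips (gross-section yield governs)

Bolt shear: A_b = π(0.75)²/4 = 0.44179 in². φR_n = 0.75 × 54 × 0.44179 × 8 × 1 = 143.1 kips.
Bearing (0.5 in plate, F_u = 58 ksi): end bolts L_c = 1.125 − 0.8125/2 = 0.71875, R_n = min(1.2×0.71875×0.5×58, 2.4×0.75×0.5×58) = 25.013 kips/bolt; interior L_c = 2.875 − 0.8125 = 2.0625, R_n = 52.2 kips/bolt. φR_n = 0.75 × (2×25.013 + 6×52.2) = 272.4 kips.
Tension yield (gross): A_g = 8.3125×0.5 = 4.1563 in². φR_n = 0.90 × 36 × 4.1563 = 134.7 kips.
Tension rupture (net): A_n = (8.3125 − 2×0.875)×0.5 = 3.2813 in² (U = 1.0, A_e = A_n). φR_n = 0.75 × 58 × 3.2813 = 142.7 kips.
Block shear: shear path 2×[1.125+3×2.875] = 2×9.75 in, A_gv = 9.75, A_nv = 2×(9.75 − 3.5×0.875)×0.5 = 6.6875 in²; tension across gage: (3 − 1×0.875)×0.5 = 1.0625 in². R_n = min(0.6×58×6.6875, 0.6×36×9.75) + 1.0×58×1.0625 = min(232.73, 210.6) + 61.625 = 272.23 kips. φR_n = 0.75 × 272.23 = 204.2 kips.
Governing: min(143.1, 272.4, 134.7, 142.7, 204.2) = 134.7 kips → gross-section yield.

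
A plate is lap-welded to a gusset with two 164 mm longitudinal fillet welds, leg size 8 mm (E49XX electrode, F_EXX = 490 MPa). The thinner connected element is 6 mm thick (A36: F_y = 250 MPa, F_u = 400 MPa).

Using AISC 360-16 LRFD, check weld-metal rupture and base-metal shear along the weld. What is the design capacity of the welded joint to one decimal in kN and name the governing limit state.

Weld metal: throat = 0.707×8 = 5.656 mm, L = 2×164 = 328 mm. φR_n = 0.75 × 0.6 × 490 × 5.656 × 328 = 409.1 kN.
Base metal shear (6 mm plate): yield φR_n = 1.0×0.6×250×6×328 = 295.2 kN; rupture φR_n = 0.75×0.6×400×6×328 = 354.2 kN; take 295.2 kN (yield).
Governing: min(409.1, 295.2) = 295.2 kN → base-metal shear.

295.2 kN (base-metal shear governs)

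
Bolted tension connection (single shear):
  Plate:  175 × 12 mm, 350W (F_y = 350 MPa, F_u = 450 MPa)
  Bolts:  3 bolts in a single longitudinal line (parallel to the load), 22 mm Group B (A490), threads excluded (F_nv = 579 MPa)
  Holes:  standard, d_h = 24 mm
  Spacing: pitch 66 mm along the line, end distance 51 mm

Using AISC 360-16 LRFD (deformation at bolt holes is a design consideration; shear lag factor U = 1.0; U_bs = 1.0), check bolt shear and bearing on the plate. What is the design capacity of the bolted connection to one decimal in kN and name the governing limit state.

495.2 kN (bolt shear governs)

Bolt shear: A_b = π(22)²/4 = 380.13 mm². φR_n = 0.75 × 579 × 380.13 × 3 × 1 = 495.2 kN.
Bearing (12 mm plate, F_u = 450 MPa): end bolts L_c = 51 − 24/2 = 39, R_n = min(1.2×39×12×450, 2.4×22×12×450) = 252.72 kN/bolt; interior L_c = 66 − 24 = 42, R_n = 272.16 kN/bolt. φR_n = 0.75 × (1×252.72 + 2×272.16) = 597.8 kN.
Governing: min(495.2, 597.8) = 495.2 kN → bolt shear.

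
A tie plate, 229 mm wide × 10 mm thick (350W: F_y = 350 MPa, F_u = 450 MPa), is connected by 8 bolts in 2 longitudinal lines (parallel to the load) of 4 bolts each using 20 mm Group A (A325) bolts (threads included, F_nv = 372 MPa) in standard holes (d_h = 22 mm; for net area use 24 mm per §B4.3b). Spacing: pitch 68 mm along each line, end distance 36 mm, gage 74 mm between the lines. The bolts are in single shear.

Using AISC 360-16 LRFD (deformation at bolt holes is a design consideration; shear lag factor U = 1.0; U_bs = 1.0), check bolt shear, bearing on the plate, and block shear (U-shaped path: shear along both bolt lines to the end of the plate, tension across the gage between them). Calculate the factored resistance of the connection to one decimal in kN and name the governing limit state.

Bolt shear: A_b = π(20)²/4 = 314.16 mm². φR_n = 0.75 × 372 × 314.16 × 8 × 1 = 701.2 kN.
Bearing (10 mm plate, F_u = 450 MPa): end bolts L_c = 36 − 22/2 = 25, R_n = min(1.2×25×10×450, 2.4×20×10×450) = 135 kN/bolt; interior L_c = 68 − 22 = 46, R_n = 216 kN/bolt. φR_n = 0.75 × (2×135 + 6×216) = 1174.5 kN.
Block shear: shear path 2×[36+3×68] = 2×240 mm, A_gv = 4800, A_nv = 2×(240 − 3.5×24)×10 = 3120 mm²; tension across gage: (74 − 1×24)×10 = 500 mm². R_n = min(0.6×450×3120, 0.6×350×4800) + 1.0×450×500 = min(842.4, 1008) + 225 = 1067.4 kN. φR_n = 0.75 × 1067.4 = 800.6 kN.
Governing: min(701.2, 1174.5, 800.6) = 701.2 kN → bolt shear.

701.2 kN (bolt shear governs)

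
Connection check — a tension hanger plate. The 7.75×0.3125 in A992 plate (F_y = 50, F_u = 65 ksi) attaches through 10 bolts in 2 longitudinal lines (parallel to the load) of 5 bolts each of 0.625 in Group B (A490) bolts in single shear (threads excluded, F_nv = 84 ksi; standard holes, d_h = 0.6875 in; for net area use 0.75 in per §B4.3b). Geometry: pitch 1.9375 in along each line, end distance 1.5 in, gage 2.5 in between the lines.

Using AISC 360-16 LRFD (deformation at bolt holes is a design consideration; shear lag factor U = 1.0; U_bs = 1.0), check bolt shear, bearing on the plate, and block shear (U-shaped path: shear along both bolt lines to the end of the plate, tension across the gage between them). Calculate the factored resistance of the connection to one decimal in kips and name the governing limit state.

134.1 kips (block shear governs)

Bolt shear: A_b = π(0.625)²/4 = 0.3068 in². φR_n = 0.75 × 84 × 0.3068 × 10 × 1 = 193.3 kips.
Bearing (0.3125 in plate, F_u = 65 ksi): end bolts L_c = 1.5 − 0.6875/2 = 1.15625, R_n = min(1.2×1.15625×0.3125×65, 2.4×0.625×0.3125×65) = 28.184 kips/bolt; interior L_c = 1.9375 − 0.6875 = 1.25, R_n = 30.469 kips/bolt. φR_n = 0.75 × (2×28.184 + 8×30.469) = 225.1 kips.
Block shear: shear path 2×[1.5+4×1.9375] = 2×9.25 in, A_gv = 5.7813, A_nv = 2×(9.25 − 4.5×0.75)×0.3125 = 3.6719 in²; tension across gage: (2.5 − 1×0.75)×0.3125 = 0.54688 in². R_n = min(0.6×65×3.6719, 0.6×50×5.7813) + 1.0×65×0.54688 = min(143.2, 173.44) + 35.547 = 178.75 kips. φR_n = 0.75 × 178.75 = 134.1 kips.
Governing: min(193.3, 225.1, 134.1) = 134.1 kips → block shear.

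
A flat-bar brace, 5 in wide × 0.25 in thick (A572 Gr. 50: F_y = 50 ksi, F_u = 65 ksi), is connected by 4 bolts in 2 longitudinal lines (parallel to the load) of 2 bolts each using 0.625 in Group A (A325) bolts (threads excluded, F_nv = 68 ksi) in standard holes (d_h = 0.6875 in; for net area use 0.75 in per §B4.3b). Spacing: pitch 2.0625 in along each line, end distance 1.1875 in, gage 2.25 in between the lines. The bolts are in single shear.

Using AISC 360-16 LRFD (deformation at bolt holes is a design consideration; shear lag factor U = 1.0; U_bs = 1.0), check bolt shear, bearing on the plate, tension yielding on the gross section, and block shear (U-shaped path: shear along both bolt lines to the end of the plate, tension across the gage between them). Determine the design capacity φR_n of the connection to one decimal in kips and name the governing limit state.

Bolt shear: A_b = π(0.625)²/4 = 0.3068 in². φR_n = 0.75 × 68 × 0.3068 × 4 × 1 = 62.6 kips.
Bearing (0.25 in plate, F_u = 65 ksi): end bolts L_c = 1.1875 − 0.6875/2 = 0.84375, R_n = min(1.2×0.84375×0.25×65, 2.4×0.625×0.25×65) = 16.453 kips/bolt; interior L_c = 2.0625 − 0.6875 = 1.375, R_n = 24.375 kips/bolt. φR_n = 0.75 × (2×16.453 + 2×24.375) = 61.2 kips.
Tension yield (gross): A_g = 5×0.25 = 1.25 in². φR_n = 0.90 × 50 × 1.25 = 56.3 kips.
Block shear: shear path 2×[1.1875+1×2.0625] = 2×3.25 in, A_gv = 1.625, A_nv = 2×(3.25 − 1.5×0.75)×0.25 = 1.0625 in²; tension across gage: (2.25 − 1×0.75)×0.25 = 0.375 in². R_n = min(0.6×65×1.0625, 0.6×50×1.625) + 1.0×65×0.375 = min(41.438, 48.75) + 24.375 = 65.813 kips. φR_n = 0.75 × 65.813 = 49.4 kips.
Governing: min(62.6, 61.2, 56.3, 49.4) = 49.4 kips → block shear.

49.4 kips (block shear governs)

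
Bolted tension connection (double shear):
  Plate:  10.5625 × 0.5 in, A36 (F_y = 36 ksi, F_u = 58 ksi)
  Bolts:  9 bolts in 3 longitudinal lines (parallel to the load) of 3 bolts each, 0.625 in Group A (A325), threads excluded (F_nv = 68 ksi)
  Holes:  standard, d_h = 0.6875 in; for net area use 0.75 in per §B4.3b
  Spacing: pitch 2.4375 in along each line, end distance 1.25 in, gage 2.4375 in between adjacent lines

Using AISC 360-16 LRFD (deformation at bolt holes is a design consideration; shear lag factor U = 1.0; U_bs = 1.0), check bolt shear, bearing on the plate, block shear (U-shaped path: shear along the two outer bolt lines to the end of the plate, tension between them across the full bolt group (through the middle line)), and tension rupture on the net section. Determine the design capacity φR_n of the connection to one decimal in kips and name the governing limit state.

172.6 kips (block shear governs)

Bolt shear: A_b = π(0.625)²/4 = 0.3068 in². φR_n = 0.75 × 68 × 0.3068 × 9 × 2 = 281.6 kips.
Bearing (0.5 in plate, F_u = 58 ksi): end bolts L_c = 1.25 − 0.6875/2 = 0.90625, R_n = min(1.2×0.90625×0.5×58, 2.4×0.625×0.5×58) = 31.538 kips/bolt; interior L_c = 2.4375 − 0.6875 = 1.75, R_n = 43.5 kips/bolt. φR_n = 0.75 × (3×31.538 + 6×43.5) = 266.7 kips.
Block shear: shear path 2×[1.25+2×2.4375] = 2×6.125 in, A_gv = 6.125, A_nv = 2×(6.125 − 2.5×0.75)×0.5 = 4.25 in²; tension across gage: (4.875 − 2×0.75)×0.5 = 1.6875 in². R_n = min(0.6×58×4.25, 0.6×36×6.125) + 1.0×58×1.6875 = min(147.9, 132.3) + 97.875 = 230.18 kips. φR_n = 0.75 × 230.18 = 172.6 kips.
Tension rupture (net): A_n = (10.5625 − 3×0.75)×0.5 = 4.1563 in² (U = 1.0, A_e = A_n). φR_n = 0.75 × 58 × 4.1563 = 180.8 kips.
Governing: min(281.6, 266.7, 172.6, 180.8) = 172.6 kips → block shear.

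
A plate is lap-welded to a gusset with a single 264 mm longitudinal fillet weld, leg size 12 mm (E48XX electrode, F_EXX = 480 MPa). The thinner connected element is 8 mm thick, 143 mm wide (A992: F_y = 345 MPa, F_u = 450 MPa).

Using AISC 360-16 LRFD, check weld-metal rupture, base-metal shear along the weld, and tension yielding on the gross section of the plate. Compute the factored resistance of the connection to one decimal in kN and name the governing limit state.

Weld metal: throat = 0.707×12 = 8.484 mm, L = 264 mm. φR_n = 0.75 × 0.6 × 480 × 8.484 × 264 = 483.8 kN.
Base metal shear (8 mm plate): yield φR_n = 1.0×0.6×345×8×264 = 437.2 kN; rupture φR_n = 0.75×0.6×450×8×264 = 427.7 kN; take 427.7 kN (rupture).
Tension yield (gross): A_g = 143×8 = 1144 mm². φR_n = 0.90 × 345 × 1144 = 355.2 kN.
Governing: min(483.8, 427.7, 355.2) = 355.2 kN → gross-section yield.

355.2 kN (gross-section yield governs)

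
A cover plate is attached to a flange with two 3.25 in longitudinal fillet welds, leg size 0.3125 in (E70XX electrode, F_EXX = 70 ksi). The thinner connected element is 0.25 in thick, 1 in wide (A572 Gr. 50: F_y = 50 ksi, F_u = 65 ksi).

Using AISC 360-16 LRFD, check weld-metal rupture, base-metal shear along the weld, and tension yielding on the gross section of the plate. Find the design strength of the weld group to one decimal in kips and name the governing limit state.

11.3 kips (gross-section yield governs)

Weld metal: throat = 0.707×0.3125 = 0.22094 in, L = 2×3.25 = 6.5 in. φR_n = 0.75 × 0.6 × 70 × 0.22094 × 6.5 = 45.2 kips.
Base metal shear (0.25 in plate): yield φR_n = 1.0×0.6×50×0.25×6.5 = 48.8 kips; rupture φR_n = 0.75×0.6×65×0.25×6.5 = 47.5 kips; take 47.5 kips (rupture).
Tension yield (gross): A_g = 1×0.25 = 0.25 in². φR_n = 0.90 × 50 × 0.25 = 11.3 kips.
Governing: min(45.2, 47.5, 11.3) = 11.3 kips → gross-section yield.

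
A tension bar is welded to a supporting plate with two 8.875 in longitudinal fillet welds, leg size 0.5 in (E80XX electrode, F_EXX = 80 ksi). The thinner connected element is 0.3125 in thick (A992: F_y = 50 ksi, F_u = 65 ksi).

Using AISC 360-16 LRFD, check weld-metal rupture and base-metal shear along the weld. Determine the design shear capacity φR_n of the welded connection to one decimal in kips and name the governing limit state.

162.2 kips (base-metal shear governs)

Weld metal: throat = 0.707×0.5 = 0.3535 in, L = 2×8.875 = 17.75 in. φR_n = 0.75 × 0.6 × 80 × 0.3535 × 17.75 = 225.9 kips.
Base metal shear (0.3125 in plate): yield φR_n = 1.0×0.6×50×0.3125×17.75 = 166.4 kips; rupture φR_n = 0.75×0.6×65×0.3125×17.75 = 162.2 kips; take 162.2 kips (rupture).
Governing: min(225.9, 162.2) = 162.2 kips → base-metal shear.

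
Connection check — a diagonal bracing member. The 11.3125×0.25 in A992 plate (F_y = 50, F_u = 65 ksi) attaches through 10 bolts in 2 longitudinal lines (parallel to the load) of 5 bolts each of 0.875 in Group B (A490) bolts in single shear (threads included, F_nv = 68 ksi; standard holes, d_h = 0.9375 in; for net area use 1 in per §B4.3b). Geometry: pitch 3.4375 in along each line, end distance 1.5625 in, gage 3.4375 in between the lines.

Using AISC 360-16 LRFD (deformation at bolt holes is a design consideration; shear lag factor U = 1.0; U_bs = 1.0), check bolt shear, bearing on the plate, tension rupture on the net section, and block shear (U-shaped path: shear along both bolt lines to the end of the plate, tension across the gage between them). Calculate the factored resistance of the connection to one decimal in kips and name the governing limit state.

Bolt shear: A_b = π(0.875)²/4 = 0.60132 in². φR_n = 0.75 × 68 × 0.60132 × 10 × 1 = 306.7 kips.
Bearing (0.25 in plate, F_u = 65 ksi): end bolts L_c = 1.5625 − 0.9375/2 = 1.09375, R_n = min(1.2×1.09375×0.25×65, 2.4×0.875×0.25×65) = 21.328 kips/bolt; interior L_c = 3.4375 − 0.9375 = 2.5, R_n = 34.125 kips/bolt. φR_n = 0.75 × (2×21.328 + 8×34.125) = 236.7 kips.
Tension rupture (net): A_n = (11.3125 − 2×1)×0.25 = 2.3281 in² (U = 1.0, A_e = A_n). φR_n = 0.75 × 65 × 2.3281 = 113.5 kips.
Block shear: shear path 2×[1.5625+4×3.4375] = 2×15.3125 in, A_gv = 7.6563, A_nv = 2×(15.3125 − 4.5×1)×0.25 = 5.4063 in²; tension across gage: (3.4375 − 1×1)×0.25 = 0.60938 in². R_n = min(0.6×65×5.4063, 0.6×50×7.6563) + 1.0×65×0.60938 = min(210.85, 229.69) + 39.61 = 250.46 kips. φR_n = 0.75 × 250.46 = 187.8 kips.
Governing: min(306.7, 236.7, 113.5, 187.8) = 113.5 kips → net-section rupture.

113.5 kips (net-section rupture governs)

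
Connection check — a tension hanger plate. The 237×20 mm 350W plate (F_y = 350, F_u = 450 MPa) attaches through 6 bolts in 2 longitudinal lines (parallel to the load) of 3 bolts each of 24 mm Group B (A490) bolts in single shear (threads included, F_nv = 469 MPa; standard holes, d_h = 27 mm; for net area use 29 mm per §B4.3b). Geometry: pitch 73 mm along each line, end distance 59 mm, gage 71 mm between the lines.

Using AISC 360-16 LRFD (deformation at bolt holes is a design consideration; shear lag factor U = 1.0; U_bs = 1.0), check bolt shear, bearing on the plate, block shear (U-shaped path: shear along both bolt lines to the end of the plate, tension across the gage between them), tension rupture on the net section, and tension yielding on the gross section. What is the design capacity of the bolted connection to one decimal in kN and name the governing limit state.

954.8 kN (bolt shear governs)

Bolt shear: A_b = π(24)²/4 = 452.39 mm². φR_n = 0.75 × 469 × 452.39 × 6 × 1 = 954.8 kN.
Bearing (20 mm plate, F_u = 450 MPa): end bolts L_c = 59 − 27/2 = 45.5, R_n = min(1.2×45.5×20×450, 2.4×24×20×450) = 491.4 kN/bolt; interior L_c = 73 − 27 = 46, R_n = 496.8 kN/bolt. φR_n = 0.75 × (2×491.4 + 4×496.8) = 2227.5 kN.
Block shear: shear path 2×[59+2×73] = 2×205 mm, A_gv = 8200, A_nv = 2×(205 − 2.5×29)×20 = 5300 mm²; tension across gage: (71 − 1×29)×20 = 840 mm². R_n = min(0.6×450×5300, 0.6×350×8200) + 1.0×450×840 = min(1431, 1722) + 378 = 1809 kN. φR_n = 0.75 × 1809 = 1356.8 kN.
Tension rupture (net): A_n = (237 − 2×29)×20 = 3580 mm² (U = 1.0, A_e = A_n). φR_n = 0.75 × 450 × 3580 = 1208.3 kN.
Tension yield (gross): A_g = 237×20 = 4740 mm². φR_n = 0.90 × 350 × 4740 = 1493.1 kN.
Governing: min(954.8, 2227.5, 1356.8, 1208.3, 1493.1) = 954.8 kN → bolt shear.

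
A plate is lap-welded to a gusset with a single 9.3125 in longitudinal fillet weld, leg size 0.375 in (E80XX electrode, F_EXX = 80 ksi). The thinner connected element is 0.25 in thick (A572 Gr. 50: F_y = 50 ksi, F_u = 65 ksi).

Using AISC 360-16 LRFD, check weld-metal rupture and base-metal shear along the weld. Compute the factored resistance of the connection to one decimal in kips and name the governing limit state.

Weld metal: throat = 0.707×0.375 = 0.26513 in, L = 9.3125 in. φR_n = 0.75 × 0.6 × 80 × 0.26513 × 9.3125 = 88.9 kips.
Base metal shear (0.25 in plate): yield φR_n = 1.0×0.6×50×0.25×9.3125 = 69.8 kips; rupture φR_n = 0.75×0.6×65×0.25×9.3125 = 68.1 kips; take 68.1 kips (rupture).
Governing: min(88.9, 68.1) = 68.1 kips → base-metal shear.

68.1 kips (base-metal shear governs)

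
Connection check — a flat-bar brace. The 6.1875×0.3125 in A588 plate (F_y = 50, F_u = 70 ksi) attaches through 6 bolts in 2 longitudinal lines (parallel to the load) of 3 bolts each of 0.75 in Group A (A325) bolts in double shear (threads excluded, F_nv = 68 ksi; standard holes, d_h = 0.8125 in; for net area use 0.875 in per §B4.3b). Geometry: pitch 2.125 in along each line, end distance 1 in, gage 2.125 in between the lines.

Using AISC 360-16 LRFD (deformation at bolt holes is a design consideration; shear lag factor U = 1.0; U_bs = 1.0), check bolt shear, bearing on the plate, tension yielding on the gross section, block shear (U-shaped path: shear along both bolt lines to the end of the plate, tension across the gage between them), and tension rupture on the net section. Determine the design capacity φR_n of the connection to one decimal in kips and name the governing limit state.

Bolt shear: A_b = π(0.75)²/4 = 0.44179 in². φR_n = 0.75 × 68 × 0.44179 × 6 × 2 = 270.4 kips.
Bearing (0.3125 in plate, F_u = 70 ksi): end bolts L_c = 1 − 0.8125/2 = 0.59375, R_n = min(1.2×0.59375×0.3125×70, 2.4×0.75×0.3125×70) = 15.586 kips/bolt; interior L_c = 2.125 − 0.8125 = 1.3125, R_n = 34.453 kips/bolt. φR_n = 0.75 × (2×15.586 + 4×34.453) = 126.7 kips.
Tension yield (gross): A_g = 6.1875×0.3125 = 1.9336 in². φR_n = 0.90 × 50 × 1.9336 = 87.0 kips.
Block shear: shear path 2×[1+2×2.125] = 2×5.25 in, A_gv = 3.2813, A_nv = 2×(5.25 − 2.5×0.875)×0.3125 = 1.9141 in²; tension across gage: (2.125 − 1×0.875)×0.3125 = 0.39063 in². R_n = min(0.6×70×1.9141, 0.6×50×3.2813) + 1.0×70×0.39063 = min(80.392, 98.439) + 27.344 = 107.74 kips. φR_n = 0.75 × 107.74 = 80.8 kips.
Tension rupture (net): A_n = (6.1875 − 2×0.875)×0.3125 = 1.3867 in² (U = 1.0, A_e = A_n). φR_n = 0.75 × 70 × 1.3867 = 72.8 kips.
Governing: min(270.4, 126.7, 87.0, 80.8, 72.8) = 72.8 kips → net-section rupture.

72.8 kips (net-section rupture governs)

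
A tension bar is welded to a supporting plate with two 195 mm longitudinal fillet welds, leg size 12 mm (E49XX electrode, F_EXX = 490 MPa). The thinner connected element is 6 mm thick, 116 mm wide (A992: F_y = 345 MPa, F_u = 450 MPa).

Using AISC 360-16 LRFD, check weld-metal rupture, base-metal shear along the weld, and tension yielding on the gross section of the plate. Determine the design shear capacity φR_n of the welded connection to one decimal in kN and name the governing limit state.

216.1 kN (gross-section yield governs)

Weld metal: throat = 0.707×12 = 8.484 mm, L = 2×195 = 390 mm. φR_n = 0.75 × 0.6 × 490 × 8.484 × 390 = 729.6 kN.
Base metal shear (6 mm plate): yield φR_n = 1.0×0.6×345×6×390 = 484.4 kN; rupture φR_n = 0.75×0.6×450×6×390 = 473.9 kN; take 473.9 kN (rupture).
Tension yield (gross): A_g = 116×6 = 696 mm². φR_n = 0.90 × 345 × 696 = 216.1 kN.
Governing: min(729.6, 473.9, 216.1) = 216.1 kN → gross-section yield.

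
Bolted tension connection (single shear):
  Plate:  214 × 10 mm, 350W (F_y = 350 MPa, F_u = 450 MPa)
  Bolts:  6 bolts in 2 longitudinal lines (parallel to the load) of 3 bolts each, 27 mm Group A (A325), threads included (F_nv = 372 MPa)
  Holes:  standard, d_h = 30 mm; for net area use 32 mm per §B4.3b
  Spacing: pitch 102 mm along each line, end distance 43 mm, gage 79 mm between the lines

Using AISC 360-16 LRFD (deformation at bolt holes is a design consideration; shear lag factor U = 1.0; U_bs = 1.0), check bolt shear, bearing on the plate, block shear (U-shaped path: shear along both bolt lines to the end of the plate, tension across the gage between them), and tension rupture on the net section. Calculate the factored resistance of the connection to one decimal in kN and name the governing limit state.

Bolt shear: A_b = π(27)²/4 = 572.56 mm². φR_n = 0.75 × 372 × 572.56 × 6 × 1 = 958.5 kN.
Bearing (10 mm plate, F_u = 450 MPa): end bolts L_c = 43 − 30/2 = 28, R_n = min(1.2×28×10×450, 2.4×27×10×450) = 151.2 kN/bolt; interior L_c = 102 − 30 = 72, R_n = 291.6 kN/bolt. φR_n = 0.75 × (2×151.2 + 4×291.6) = 1101.6 kN.
Block shear: shear path 2×[43+2×102] = 2×247 mm, A_gv = 4940, A_nv = 2×(247 − 2.5×32)×10 = 3340 mm²; tension across gage: (79 − 1×32)×10 = 470 mm². R_n = min(0.6×450×3340, 0.6×350×4940) + 1.0×450×470 = min(901.8, 1037.4) + 211.5 = 1113.3 kN. φR_n = 0.75 × 1113.3 = 835.0 kN.
Tension rupture (net): A_n = (214 − 2×32)×10 = 1500 mm² (U = 1.0, A_e = A_n). φR_n = 0.75 × 450 × 1500 = 506.3 kN.
Governing: min(958.5, 1101.6, 835.0, 506.3) = 506.3 kN → net-section rupture.

506.3 kN (net-section rupture governs)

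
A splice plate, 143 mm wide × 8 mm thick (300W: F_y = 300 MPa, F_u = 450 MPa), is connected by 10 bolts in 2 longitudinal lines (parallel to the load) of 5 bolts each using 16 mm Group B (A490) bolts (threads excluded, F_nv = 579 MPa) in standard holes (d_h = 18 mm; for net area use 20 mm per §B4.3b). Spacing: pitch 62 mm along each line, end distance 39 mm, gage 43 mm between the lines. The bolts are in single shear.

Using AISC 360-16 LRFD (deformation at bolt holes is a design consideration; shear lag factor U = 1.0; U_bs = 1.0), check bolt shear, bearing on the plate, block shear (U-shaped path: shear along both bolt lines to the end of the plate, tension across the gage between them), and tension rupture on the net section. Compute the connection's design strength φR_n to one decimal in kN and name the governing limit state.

Bolt shear: A_b = π(16)²/4 = 201.06 mm². φR_n = 0.75 × 579 × 201.06 × 10 × 1 = 873.1 kN.
Bearing (8 mm plate, F_u = 450 MPa): end bolts L_c = 39 − 18/2 = 30, R_n = min(1.2×30×8×450, 2.4×16×8×450) = 129.6 kN/bolt; interior L_c = 62 − 18 = 44, R_n = 138.24 kN/bolt. φR_n = 0.75 × (2×129.6 + 8×138.24) = 1023.8 kN.
Block shear: shear path 2×[39+4×62] = 2×287 mm, A_gv = 4592, A_nv = 2×(287 − 4.5×20)×8 = 3152 mm²; tension across gage: (43 − 1×20)×8 = 184 mm². R_n = min(0.6×450×3152, 0.6×300×4592) + 1.0×450×184 = min(851.04, 826.56) + 82.8 = 909.36 kN. φR_n = 0.75 × 909.36 = 682.0 kN.
Tension rupture (net): A_n = (143 − 2×20)×8 = 824 mm² (U = 1.0, A_e = A_n). φR_n = 0.75 × 450 × 824 = 278.1 kN.
Governing: min(873.1, 1023.8, 682.0, 278.1) = 278.1 kN → net-section rupture.

278.1 kN (net-section rupture governs)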